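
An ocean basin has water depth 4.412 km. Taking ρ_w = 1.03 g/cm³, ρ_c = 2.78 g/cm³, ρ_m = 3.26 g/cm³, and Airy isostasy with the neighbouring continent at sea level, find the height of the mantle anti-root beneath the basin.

In Airy isostatic equilibrium: replacing crust with seawater at the top is compensated by replacing crust with mantle at the base: d (ρ_c − ρ_w) = a (ρ_m − ρ_c).
a = d (ρ_c − ρ_w)/(ρ_m − ρ_c) = 4.412 km × 1.75/0.48 = 16.1 km.

16.1 km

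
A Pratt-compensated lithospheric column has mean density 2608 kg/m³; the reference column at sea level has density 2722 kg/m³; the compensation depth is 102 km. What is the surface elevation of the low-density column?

ρ_ref D = ρ (D + h) → h = D (ρ_ref − ρ)/ρ.
h = 102 km × (2722 − 2608)/2608 = 4.46 km.

4.46 km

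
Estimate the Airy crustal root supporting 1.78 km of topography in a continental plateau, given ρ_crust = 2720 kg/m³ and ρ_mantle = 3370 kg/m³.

7.45 km

Balancing pressure at the compensation depth: the weight of the topography is balanced by the buoyancy of the root, ρ_c h = (ρ_m − ρ_c) r.
r = h · ρ_c / (ρ_m − ρ_c) = 1.78 km × 2720 / (3370 − 2720) = 7.45 km.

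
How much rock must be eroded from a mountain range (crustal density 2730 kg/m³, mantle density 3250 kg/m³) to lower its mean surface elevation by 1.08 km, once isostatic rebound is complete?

6.75 km

Net drop Δ = e − u = e − e ρ_c/ρ_m = e (ρ_m − ρ_c)/ρ_m.
e = Δ ρ_m/(ρ_m − ρ_c) = 1.08 km × 3250/520 = 6.75 km.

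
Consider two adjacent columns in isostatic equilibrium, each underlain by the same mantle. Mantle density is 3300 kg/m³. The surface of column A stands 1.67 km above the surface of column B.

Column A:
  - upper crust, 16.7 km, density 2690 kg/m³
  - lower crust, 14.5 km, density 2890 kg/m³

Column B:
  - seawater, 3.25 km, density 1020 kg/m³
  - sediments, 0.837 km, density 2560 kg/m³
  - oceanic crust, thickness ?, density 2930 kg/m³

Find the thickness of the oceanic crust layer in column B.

Take the compensation level at the base of the deeper column (depth z_c below the surface of column A) and equate Σ ρ_i t_i down to z_c; mantle fills any gap and the z_c terms cancel.
Column A: 16.7×2690 + 14.5×2890 + (z_c − 31.2)×3300
Column B: 1.67×0 + 3.25×1020 + 0.837×2560 + x×2930 + (z_c − 1.67 − 4.087 − x)×3300
The z_c×3300 term appears on both sides and cancels. Collect the known terms of each column as K = Σ(ρt)_known − 3300 × (depth of known layers): K_A = 86828 − 3300×31.2 = −16132; K_B = 5457.72 − 3300×(1.67 + 4.087) = −13540.38.
Balance: K_A = K_B − x×(3300 − 2930), so x = (K_B − K_A)/(3300 − 2930) = 2591.62/370 = 7 km.

7 km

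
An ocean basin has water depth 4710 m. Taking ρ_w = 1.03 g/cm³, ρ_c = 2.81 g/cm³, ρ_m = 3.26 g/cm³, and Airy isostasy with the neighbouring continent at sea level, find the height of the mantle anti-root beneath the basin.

18600 m

In Airy isostatic equilibrium: replacing crust with seawater at the top is compensated by replacing crust with mantle at the base: d (ρ_c − ρ_w) = a (ρ_m − ρ_c).
a = d (ρ_c − ρ_w)/(ρ_m − ρ_c) = 4710 m × 1.78/0.45 = 18600 m.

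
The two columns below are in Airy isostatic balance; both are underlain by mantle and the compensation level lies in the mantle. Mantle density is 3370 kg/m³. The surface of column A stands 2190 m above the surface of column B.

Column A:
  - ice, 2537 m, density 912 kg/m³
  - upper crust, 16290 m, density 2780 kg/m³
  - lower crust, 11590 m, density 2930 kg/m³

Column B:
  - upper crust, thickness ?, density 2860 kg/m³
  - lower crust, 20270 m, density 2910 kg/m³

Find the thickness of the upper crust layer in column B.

8320 m

Take the compensation level at the base of the deeper column (depth z_c below the surface of column A) and equate Σ ρ_i t_i down to z_c; mantle fills any gap and the z_c terms cancel.
Column A: 2537×912 + 16290×2780 + 11590×2930 + (z_c − 30417)×3370
Column B: 2190×0 + x×2860 + 20270×2910 + (z_c − 2190 − 20270 − x)×3370
The z_c×3370 term appears on both sides and cancels. Collect the known terms of each column as K = Σ(ρt)_known − 3370 × (depth of known layers): K_A = 81558644 − 3370×30417 = −20946646; K_B = 58985700 − 3370×(2190 + 20270) = −16704500.
Balance: K_A = K_B − x×(3370 − 2860), so x = (K_B − K_A)/(3370 − 2860) = 4242150/510 = 8320 m.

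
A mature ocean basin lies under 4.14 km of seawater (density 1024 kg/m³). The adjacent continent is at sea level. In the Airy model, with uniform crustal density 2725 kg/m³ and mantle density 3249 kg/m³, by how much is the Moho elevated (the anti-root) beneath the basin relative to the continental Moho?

Isostatic balance requires: replacing crust with seawater at the top is compensated by replacing crust with mantle at the base: d (ρ_c − ρ_w) = a (ρ_m − ρ_c).
a = d (ρ_c − ρ_w)/(ρ_m − ρ_c) = 4.14 km × 1701/524 = 13.4 km.

13.4 km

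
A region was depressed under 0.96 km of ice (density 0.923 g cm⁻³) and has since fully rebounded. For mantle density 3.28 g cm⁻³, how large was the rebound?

0.27 km

Removing the load lets mantle flow back in; uplift u satisfies ρ_ice t = ρ_m u.
u = t ρ_ice/ρ_m = 0.96 km × 0.923/3.28 = 0.27 km.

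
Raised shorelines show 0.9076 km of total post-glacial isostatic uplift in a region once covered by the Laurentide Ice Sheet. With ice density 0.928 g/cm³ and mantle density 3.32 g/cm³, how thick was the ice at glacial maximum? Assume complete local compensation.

u = t ρ_ice/ρ_m → t = u ρ_m/ρ_ice = 0.9076 km × 3.32/0.928 = 3.25 km.

3.25 km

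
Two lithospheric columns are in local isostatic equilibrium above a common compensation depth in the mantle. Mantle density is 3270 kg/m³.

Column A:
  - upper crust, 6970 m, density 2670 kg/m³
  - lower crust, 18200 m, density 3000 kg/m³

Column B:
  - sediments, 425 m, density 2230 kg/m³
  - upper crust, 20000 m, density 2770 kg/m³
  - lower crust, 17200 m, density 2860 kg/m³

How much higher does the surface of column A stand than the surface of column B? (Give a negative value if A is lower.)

−2570 m

For any compensation level in the mantle, the mantle terms cancel and isostasy reduces to e = (Σt_A − Σt_B) − (Σ(ρt)_A − Σ(ρt)_B) / ρ_m.
Σt_A = 25170 m; Σt_B = 37625 m; Σ(ρt)_A = 73209900; Σ(ρt)_B = 105539750 (in m·kg/m³).
e = (25170 − 37625) − (73209900 − 105539750) / 3270 = −2570 m.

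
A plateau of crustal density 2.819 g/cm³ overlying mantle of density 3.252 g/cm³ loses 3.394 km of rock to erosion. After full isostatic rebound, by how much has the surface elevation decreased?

0.452 km

Rebound u = e ρ_c/ρ_m = 3.394 km × 2.819/3.252 = 2.942 km.
Net surface drop = e − u = 3.394 km − 2.942 km = e (ρ_m − ρ_c)/ρ_m = 0.452 km.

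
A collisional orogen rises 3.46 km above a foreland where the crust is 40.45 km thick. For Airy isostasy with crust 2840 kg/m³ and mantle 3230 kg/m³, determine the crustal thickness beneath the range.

69.1 km

Root depth r = h ρ_c / (ρ_m − ρ_c) = 3.46 km × 2840 / 390 = 25.2 km.
Total thickness = T + h + r = 40.45 km + 3.46 km + 25.2 km = 69.1 km.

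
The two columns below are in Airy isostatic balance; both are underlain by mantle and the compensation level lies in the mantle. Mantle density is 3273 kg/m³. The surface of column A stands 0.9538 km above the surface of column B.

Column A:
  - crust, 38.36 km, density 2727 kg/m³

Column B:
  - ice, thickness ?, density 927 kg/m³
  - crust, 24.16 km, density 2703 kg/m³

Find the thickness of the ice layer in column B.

Take the compensation level at the base of the deeper column (depth z_c below the surface of column A) and equate Σ ρ_i t_i down to z_c; mantle fills any gap and the z_c terms cancel.
Column A: 38.36×2727 + (z_c − 38.36)×3273
Column B: 0.9538×0 + x×927 + 24.16×2703 + (z_c − 0.9538 − 24.16 − x)×3273
The z_c×3273 term appears on both sides and cancels. Collect the known terms of each column as K = Σ(ρt)_known − 3273 × (depth of known layers): K_A = 104607.72 − 3273×38.36 = −20944.56; K_B = 65304.48 − 3273×(0.9538 + 24.16) = −16892.9874.
Balance: K_A = K_B − x×(3273 − 927), so x = (K_B − K_A)/(3273 − 927) = 4051.57/2346 = 1.73 km.

1.73 km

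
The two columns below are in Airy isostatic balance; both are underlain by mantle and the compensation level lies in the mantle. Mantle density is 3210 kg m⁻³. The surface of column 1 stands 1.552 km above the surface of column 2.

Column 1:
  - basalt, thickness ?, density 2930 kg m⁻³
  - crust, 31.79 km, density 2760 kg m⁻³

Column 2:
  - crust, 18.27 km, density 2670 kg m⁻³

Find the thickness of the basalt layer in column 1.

1.94 km

Take the compensation level at the base of the deeper column (depth z_c below the surface of column 1) and equate Σ ρ_i t_i down to z_c; mantle fills any gap and the z_c terms cancel.
Column 1: x×2930 + 31.79×2760 + (z_c − 31.79 − x)×3210
Column 2: 1.552×0 + 18.27×2670 + (z_c − 1.552 − 18.27)×3210
The z_c×3210 term appears on both sides and cancels. Collect the known terms of each column as K = Σ(ρt)_known − 3210 × (depth of known layers): K_1 = 87740.4 − 3210×31.79 = −14305.5; K_2 = 48780.9 − 3210×(1.552 + 18.27) = −14847.72.
Balance: K_1 − x×(3210 − 2930) = K_2, so x = (K_1 − K_2)/(3210 − 2930) = 542.22/280 = 1.94 km.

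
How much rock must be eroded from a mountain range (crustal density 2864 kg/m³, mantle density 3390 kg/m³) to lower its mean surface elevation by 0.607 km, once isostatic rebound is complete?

Net drop Δ = e − u = e − e ρ_c/ρ_m = e (ρ_m − ρ_c)/ρ_m.
e = Δ ρ_m/(ρ_m − ρ_c) = 0.607 km × 3390/526 = 3.91 km.

3.91 km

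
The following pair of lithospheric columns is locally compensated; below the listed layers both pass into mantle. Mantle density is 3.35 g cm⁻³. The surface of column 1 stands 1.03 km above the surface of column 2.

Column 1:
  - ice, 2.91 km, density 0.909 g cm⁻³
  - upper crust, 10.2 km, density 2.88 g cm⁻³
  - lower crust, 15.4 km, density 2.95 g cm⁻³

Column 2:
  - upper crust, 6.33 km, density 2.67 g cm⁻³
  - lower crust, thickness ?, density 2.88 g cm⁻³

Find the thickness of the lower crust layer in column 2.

Take the compensation level at the base of the deeper column (depth z_c below the surface of column 1) and equate Σ ρ_i t_i down to z_c; mantle fills any gap and the z_c terms cancel.
Column 1: 2.91×0.909 + 10.2×2.88 + 15.4×2.95 + (z_c − 28.51)×3.35
Column 2: 1.03×0 + 6.33×2.67 + x×2.88 + (z_c − 1.03 − 6.33 − x)×3.35
The z_c×3.35 term appears on both sides and cancels. Collect the known terms of each column as K = Σ(ρt)_known − 3.35 × (depth of known layers): K_1 = 77.45119 − 3.35×28.51 = −18.05731; K_2 = 16.9011 − 3.35×(1.03 + 6.33) = −7.7549.
Balance: K_1 = K_2 − x×(3.35 − 2.88), so x = (K_2 − K_1)/(3.35 − 2.88) = 10.3024/0.47 = 21.9 km.

21.9 km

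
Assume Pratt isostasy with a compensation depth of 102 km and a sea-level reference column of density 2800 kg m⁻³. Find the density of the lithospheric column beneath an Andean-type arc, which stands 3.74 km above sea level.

Pratt balance: ρ_ref D = ρ (D + h).
ρ = ρ_ref D/(D + h) = 2800 × 102 km/(102 km + 3.74 km) = 2700 kg m⁻³.

2700 kg m⁻³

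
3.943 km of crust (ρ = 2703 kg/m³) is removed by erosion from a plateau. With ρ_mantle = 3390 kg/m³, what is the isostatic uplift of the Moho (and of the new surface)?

3.14 km

Unloading: uplift u = e ρ_c/ρ_m = 3.943 km × 2703/3390 = 3.14 km.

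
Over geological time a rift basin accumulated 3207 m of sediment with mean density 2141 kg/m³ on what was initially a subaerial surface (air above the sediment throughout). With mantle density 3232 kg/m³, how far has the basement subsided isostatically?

Subaerial load: s = t ρ_sed / ρ_m = 3207 m × 2141/3232 = 2120 m.

2120 m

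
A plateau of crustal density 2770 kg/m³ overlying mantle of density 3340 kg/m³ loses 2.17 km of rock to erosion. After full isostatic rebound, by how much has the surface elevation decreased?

Rebound u = e ρ_c/ρ_m = 2.17 km × 2770/3340 = 1.8 km.
Net surface drop = e − u = 2.17 km − 1.8 km = e (ρ_m − ρ_c)/ρ_m = 0.37 km.

0.37 km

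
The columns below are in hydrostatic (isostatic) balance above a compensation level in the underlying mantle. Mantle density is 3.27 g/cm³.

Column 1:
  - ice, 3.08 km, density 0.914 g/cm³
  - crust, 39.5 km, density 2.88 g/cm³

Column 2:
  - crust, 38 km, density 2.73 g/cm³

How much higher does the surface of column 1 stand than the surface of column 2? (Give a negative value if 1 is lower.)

For any compensation level in the mantle, the mantle terms cancel and isostasy reduces to e = (Σt_1 − Σt_2) − (Σ(ρt)_1 − Σ(ρt)_2) / ρ_m.
Σt_1 = 42.58 km; Σt_2 = 38 km; Σ(ρt)_1 = 116.57512; Σ(ρt)_2 = 103.74 (in km·g/cm³).
e = (42.58 − 38) − (116.57512 − 103.74) / 3.27 = 0.655 km.

0.655 km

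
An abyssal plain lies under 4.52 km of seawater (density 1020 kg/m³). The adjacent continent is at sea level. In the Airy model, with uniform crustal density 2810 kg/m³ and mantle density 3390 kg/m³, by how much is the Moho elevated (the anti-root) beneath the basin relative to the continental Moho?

13.9 km

Isostatic balance requires: replacing crust with seawater at the top is compensated by replacing crust with mantle at the base: d (ρ_c − ρ_w) = a (ρ_m − ρ_c).
a = d (ρ_c − ρ_w)/(ρ_m − ρ_c) = 4.52 km × 1790/580 = 13.9 km.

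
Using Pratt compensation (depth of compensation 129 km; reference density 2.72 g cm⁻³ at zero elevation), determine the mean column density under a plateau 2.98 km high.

2.66 g cm⁻³

Pratt balance: ρ_ref D = ρ (D + h).
ρ = ρ_ref D/(D + h) = 2.72 × 129 km/(129 km + 2.98 km) = 2.66 g cm⁻³.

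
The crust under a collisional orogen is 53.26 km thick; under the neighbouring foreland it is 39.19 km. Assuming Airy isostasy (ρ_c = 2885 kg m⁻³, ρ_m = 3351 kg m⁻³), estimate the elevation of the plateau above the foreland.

1.96 km

Excess crust Δ = 53.26 km − 39.19 km = 14.07 km, split between elevation h and root r with h + r = Δ.
Airy balance ρ_c h = (ρ_m − ρ_c) r gives r = h ρ_c/(ρ_m − ρ_c), so h (1 + ρ_c/(ρ_m − ρ_c)) = Δ, i.e. h = Δ (ρ_m − ρ_c)/ρ_m.
h = 14.07 km × 466/3351 = 1.96 km.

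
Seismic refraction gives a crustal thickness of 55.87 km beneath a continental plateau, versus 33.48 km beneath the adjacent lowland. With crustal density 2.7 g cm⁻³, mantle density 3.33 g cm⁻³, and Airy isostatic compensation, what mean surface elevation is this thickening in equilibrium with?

Excess crust Δ = 55.87 km − 33.48 km = 22.39 km, split between elevation h and root r with h + r = Δ.
Airy balance ρ_c h = (ρ_m − ρ_c) r gives r = h ρ_c/(ρ_m − ρ_c), so h (1 + ρ_c/(ρ_m − ρ_c)) = Δ, i.e. h = Δ (ρ_m − ρ_c)/ρ_m.
h = 22.39 km × 0.63/3.33 = 4.24 km.

4.24 km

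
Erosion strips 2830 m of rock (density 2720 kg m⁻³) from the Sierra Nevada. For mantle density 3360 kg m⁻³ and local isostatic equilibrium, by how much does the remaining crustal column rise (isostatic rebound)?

2290 m

Unloading: uplift u = e ρ_c/ρ_m = 2830 m × 2720/3360 = 2290 m.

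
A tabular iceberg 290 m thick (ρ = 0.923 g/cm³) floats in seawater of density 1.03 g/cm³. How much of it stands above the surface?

Floating equilibrium: submerged depth d = t ρ_obj/ρ_fluid = 290 m × 0.923/1.03 = 259.9 m.
Freeboard = t − d = 290 m − 259.9 m = 30.1 m.

30.1 m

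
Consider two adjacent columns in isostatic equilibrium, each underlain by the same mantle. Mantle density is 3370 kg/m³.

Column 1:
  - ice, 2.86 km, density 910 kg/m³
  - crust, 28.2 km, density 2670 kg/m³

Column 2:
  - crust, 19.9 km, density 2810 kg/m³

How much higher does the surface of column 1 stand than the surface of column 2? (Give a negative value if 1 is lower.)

For any compensation level in the mantle, the mantle terms cancel and isostasy reduces to e = (Σt_1 − Σt_2) − (Σ(ρt)_1 − Σ(ρt)_2) / ρ_m.
Σt_1 = 31.06 km; Σt_2 = 19.9 km; Σ(ρt)_1 = 77896.6; Σ(ρt)_2 = 55919 (in km·kg/m³).
e = (31.06 − 19.9) − (77896.6 − 55919) / 3370 = 4.64 km.

4.64 km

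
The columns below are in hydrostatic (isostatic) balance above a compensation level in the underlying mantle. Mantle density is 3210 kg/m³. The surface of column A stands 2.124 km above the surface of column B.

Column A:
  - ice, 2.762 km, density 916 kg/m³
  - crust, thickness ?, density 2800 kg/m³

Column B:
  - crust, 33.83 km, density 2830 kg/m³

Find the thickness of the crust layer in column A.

Take the compensation level at the base of the deeper column (depth z_c below the surface of column A) and equate Σ ρ_i t_i down to z_c; mantle fills any gap and the z_c terms cancel.
Column A: 2.762×916 + x×2800 + (z_c − 2.762 − x)×3210
Column B: 2.124×0 + 33.83×2830 + (z_c − 2.124 − 33.83)×3210
The z_c×3210 term appears on both sides and cancels. Collect the known terms of each column as K = Σ(ρt)_known − 3210 × (depth of known layers): K_A = 2529.992 − 3210×2.762 = −6336.028; K_B = 95738.9 − 3210×(2.124 + 33.83) = −19673.44.
Balance: K_A − x×(3210 − 2800) = K_B, so x = (K_A − K_B)/(3210 − 2800) = 13337.4/410 = 32.5 km.

32.5 km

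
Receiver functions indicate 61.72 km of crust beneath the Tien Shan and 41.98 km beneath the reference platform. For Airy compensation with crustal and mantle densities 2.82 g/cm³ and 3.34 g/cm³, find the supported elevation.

3.07 km

Excess crust Δ = 61.72 km − 41.98 km = 19.74 km, split between elevation h and root r with h + r = Δ.
Airy balance ρ_c h = (ρ_m − ρ_c) r gives r = h ρ_c/(ρ_m − ρ_c), so h (1 + ρ_c/(ρ_m − ρ_c)) = Δ, i.e. h = Δ (ρ_m − ρ_c)/ρ_m.
h = 19.74 km × 0.52/3.34 = 3.07 km.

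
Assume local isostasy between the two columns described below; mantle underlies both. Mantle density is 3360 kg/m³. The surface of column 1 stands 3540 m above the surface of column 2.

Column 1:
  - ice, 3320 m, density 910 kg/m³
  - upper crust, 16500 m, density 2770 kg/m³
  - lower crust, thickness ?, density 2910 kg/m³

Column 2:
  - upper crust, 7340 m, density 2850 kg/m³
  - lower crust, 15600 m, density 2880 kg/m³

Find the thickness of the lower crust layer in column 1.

11700 m

Take the compensation level at the base of the deeper column (depth z_c below the surface of column 1) and equate Σ ρ_i t_i down to z_c; mantle fills any gap and the z_c terms cancel.
Column 1: 3320×910 + 16500×2770 + x×2910 + (z_c − 19820 − x)×3360
Column 2: 3540×0 + 7340×2850 + 15600×2880 + (z_c − 3540 − 22940)×3360
The z_c×3360 term appears on both sides and cancels. Collect the known terms of each column as K = Σ(ρt)_known − 3360 × (depth of known layers): K_1 = 48726200 − 3360×19820 = −17869000; K_2 = 65847000 − 3360×(3540 + 22940) = −23125800.
Balance: K_1 − x×(3360 − 2910) = K_2, so x = (K_1 − K_2)/(3360 − 2910) = 5256800/450 = 11700 m.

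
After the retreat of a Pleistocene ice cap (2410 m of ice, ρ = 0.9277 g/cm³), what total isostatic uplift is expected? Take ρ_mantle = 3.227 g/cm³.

Removing the load lets mantle flow back in; uplift u satisfies ρ_ice t = ρ_m u.
u = t ρ_ice/ρ_m = 2410 m × 0.9277/3.227 = 693 m.

693 m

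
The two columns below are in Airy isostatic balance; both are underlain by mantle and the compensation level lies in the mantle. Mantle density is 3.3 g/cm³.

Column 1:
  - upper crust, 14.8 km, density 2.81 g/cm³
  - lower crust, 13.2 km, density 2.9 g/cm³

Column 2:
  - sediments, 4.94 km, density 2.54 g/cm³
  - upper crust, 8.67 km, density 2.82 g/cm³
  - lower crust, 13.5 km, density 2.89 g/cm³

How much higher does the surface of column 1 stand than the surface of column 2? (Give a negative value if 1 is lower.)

−0.278 km

For any compensation level in the mantle, the mantle terms cancel and isostasy reduces to e = (Σt_1 − Σt_2) − (Σ(ρt)_1 − Σ(ρt)_2) / ρ_m.
Σt_1 = 28 km; Σt_2 = 27.11 km; Σ(ρt)_1 = 79.868; Σ(ρt)_2 = 76.012 (in km·g/cm³).
e = (28 − 27.11) − (79.868 − 76.012) / 3.3 = −0.278 km.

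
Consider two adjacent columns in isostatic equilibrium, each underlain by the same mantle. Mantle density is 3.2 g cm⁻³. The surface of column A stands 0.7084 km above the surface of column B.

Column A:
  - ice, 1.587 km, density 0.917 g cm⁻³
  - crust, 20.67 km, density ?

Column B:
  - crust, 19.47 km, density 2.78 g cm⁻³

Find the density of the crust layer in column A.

Take the compensation level at the base of the deeper column (depth z_c below the surface of column A) and equate Σ ρ_i t_i down to z_c; mantle fills any gap and the z_c terms cancel.
Column A: 1.587×0.917 + 20.67×ρ + (z_c − 22.257)×3.2
Column B: 0.7084×0 + 19.47×2.78 + (z_c − 0.7084 − 19.47)×3.2
The z_c×3.2 term appears on both sides and cancels. Collect the known terms of each column as K = Σ(ρt)_known − 3.2 × (depth of known layers): K_A = 1.455279 − 3.2×22.257 = −69.767121; K_B = 54.1266 − 3.2×(0.7084 + 19.47) = −10.44428.
Balance: K_A + 20.67×ρ = K_B, so ρ = (K_B − K_A)/20.67 = 59.3228/20.67 = 2.87 g cm⁻³.

2.87 g cm⁻³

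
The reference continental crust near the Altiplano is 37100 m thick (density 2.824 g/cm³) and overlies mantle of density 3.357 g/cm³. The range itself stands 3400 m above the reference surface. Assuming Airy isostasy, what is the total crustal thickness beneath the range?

58500 m

Root depth r = h ρ_c / (ρ_m − ρ_c) = 3400 m × 2.824 / 0.533 = 18010 m.
Total thickness = T + h + r = 37100 m + 3400 m + 18010 m = 58500 m.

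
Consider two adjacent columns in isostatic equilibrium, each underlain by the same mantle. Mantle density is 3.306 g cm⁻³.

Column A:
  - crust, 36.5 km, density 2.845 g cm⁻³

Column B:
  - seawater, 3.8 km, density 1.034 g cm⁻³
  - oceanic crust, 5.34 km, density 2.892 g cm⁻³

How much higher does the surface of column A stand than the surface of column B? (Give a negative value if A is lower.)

For any compensation level in the mantle, the mantle terms cancel and isostasy reduces to e = (Σt_A − Σt_B) − (Σ(ρt)_A − Σ(ρt)_B) / ρ_m.
Σt_A = 36.5 km; Σt_B = 9.14 km; Σ(ρt)_A = 103.8425; Σ(ρt)_B = 19.37248 (in km·g cm⁻³).
e = (36.5 − 9.14) − (103.8425 − 19.37248) / 3.306 = 1.81 km.

1.81 km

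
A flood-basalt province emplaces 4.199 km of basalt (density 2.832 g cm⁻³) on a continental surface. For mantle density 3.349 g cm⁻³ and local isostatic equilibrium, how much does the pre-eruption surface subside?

3.55 km

Subaerial loading: s = t ρ_load / ρ_m.
s = 4.199 km × 2.832/3.349 = 3.55 km.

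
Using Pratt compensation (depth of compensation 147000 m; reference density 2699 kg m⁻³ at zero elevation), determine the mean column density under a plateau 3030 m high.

Pratt balance: ρ_ref D = ρ (D + h).
ρ = ρ_ref D/(D + h) = 2699 × 147000 m/(147000 m + 3030 m) = 2640 kg m⁻³.

2640 kg m⁻³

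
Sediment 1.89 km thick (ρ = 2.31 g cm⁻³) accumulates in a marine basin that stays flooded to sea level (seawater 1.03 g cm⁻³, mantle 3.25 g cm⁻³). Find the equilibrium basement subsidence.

Submarine loading: the sediment displaces seawater, and the subsidence is in turn flooded, so s (ρ_m − ρ_w) = t (ρ_sed − ρ_w).
s = 1.89 km × (2.31 − 1.03) / (3.25 − 1.03) = 1.09 km.

1.09 km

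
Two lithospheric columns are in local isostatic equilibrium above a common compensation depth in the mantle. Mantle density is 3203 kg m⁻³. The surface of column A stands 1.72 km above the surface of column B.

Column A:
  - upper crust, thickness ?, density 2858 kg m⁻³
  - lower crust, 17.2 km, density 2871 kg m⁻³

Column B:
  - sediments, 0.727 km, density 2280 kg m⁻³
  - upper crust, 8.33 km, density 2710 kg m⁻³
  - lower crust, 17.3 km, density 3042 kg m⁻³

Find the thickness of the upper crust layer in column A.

21.3 km

Take the compensation level at the base of the deeper column (depth z_c below the surface of column A) and equate Σ ρ_i t_i down to z_c; mantle fills any gap and the z_c terms cancel.
Column A: x×2858 + 17.2×2871 + (z_c − 17.2 − x)×3203
Column B: 1.72×0 + 0.727×2280 + 8.33×2710 + 17.3×3042 + (z_c − 1.72 − 26.357)×3203
The z_c×3203 term appears on both sides and cancels. Collect the known terms of each column as K = Σ(ρt)_known − 3203 × (depth of known layers): K_A = 49381.2 − 3203×17.2 = −5710.4; K_B = 76858.46 − 3203×(1.72 + 26.357) = −13072.171.
Balance: K_A − x×(3203 − 2858) = K_B, so x = (K_A − K_B)/(3203 − 2858) = 7361.77/345 = 21.3 km.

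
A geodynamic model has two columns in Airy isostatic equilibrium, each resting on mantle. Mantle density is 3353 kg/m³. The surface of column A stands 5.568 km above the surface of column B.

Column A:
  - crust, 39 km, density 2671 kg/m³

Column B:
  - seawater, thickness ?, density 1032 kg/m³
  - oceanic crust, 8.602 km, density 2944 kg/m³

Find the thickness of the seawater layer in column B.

1.9 km

Take the compensation level at the base of the deeper column (depth z_c below the surface of column A) and equate Σ ρ_i t_i down to z_c; mantle fills any gap and the z_c terms cancel.
Column A: 39×2671 + (z_c − 39)×3353
Column B: 5.568×0 + x×1032 + 8.602×2944 + (z_c − 5.568 − 8.602 − x)×3353
The z_c×3353 term appears on both sides and cancels. Collect the known terms of each column as K = Σ(ρt)_known − 3353 × (depth of known layers): K_A = 104169 − 3353×39 = −26598; K_B = 25324.288 − 3353×(5.568 + 8.602) = −22187.722.
Balance: K_A = K_B − x×(3353 − 1032), so x = (K_B − K_A)/(3353 − 1032) = 4410.28/2321 = 1.9 km.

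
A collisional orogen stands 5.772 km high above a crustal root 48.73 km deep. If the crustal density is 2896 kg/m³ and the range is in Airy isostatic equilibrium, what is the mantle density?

Airy balance: ρ_c h = (ρ_m − ρ_c) r → ρ_m = ρ_c (1 + h/r).
ρ_m = 2896 × (1 + 5.772 km/48.73 km) = 3240 kg/m³.

3240 kg/m³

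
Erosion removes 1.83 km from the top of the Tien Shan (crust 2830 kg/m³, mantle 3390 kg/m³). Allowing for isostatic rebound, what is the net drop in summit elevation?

Rebound u = e ρ_c/ρ_m = 1.83 km × 2830/3390 = 1.528 km.
Net surface drop = e − u = 1.83 km − 1.528 km = e (ρ_m − ρ_c)/ρ_m = 0.302 km.

0.302 km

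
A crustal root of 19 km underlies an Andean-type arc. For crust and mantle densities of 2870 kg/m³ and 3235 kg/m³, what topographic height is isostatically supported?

By Archimedes' principle applied to the lithosphere: ρ_c h = (ρ_m − ρ_c) r.
h = r (ρ_m − ρ_c) / ρ_c = 19 km × (3235 − 2870) / 2870 = 2.42 km.

2.42 km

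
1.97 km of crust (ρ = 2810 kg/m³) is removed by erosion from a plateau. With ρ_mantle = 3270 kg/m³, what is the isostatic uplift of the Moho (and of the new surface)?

Unloading: uplift u = e ρ_c/ρ_m = 1.97 km × 2810/3270 = 1.69 km.

1.69 km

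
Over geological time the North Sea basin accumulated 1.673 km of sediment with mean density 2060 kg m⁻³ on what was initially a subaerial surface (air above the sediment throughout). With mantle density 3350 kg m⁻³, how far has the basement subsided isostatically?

1.03 km

Subaerial load: s = t ρ_sed / ρ_m = 1.673 km × 2060/3350 = 1.03 km.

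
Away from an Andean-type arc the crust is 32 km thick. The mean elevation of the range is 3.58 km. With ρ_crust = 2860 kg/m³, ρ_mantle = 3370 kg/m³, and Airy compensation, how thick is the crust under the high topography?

Root depth r = h ρ_c / (ρ_m − ρ_c) = 3.58 km × 2860 / 510 = 20.08 km.
Total thickness = T + h + r = 32 km + 3.58 km + 20.08 km = 55.7 km.

55.7 km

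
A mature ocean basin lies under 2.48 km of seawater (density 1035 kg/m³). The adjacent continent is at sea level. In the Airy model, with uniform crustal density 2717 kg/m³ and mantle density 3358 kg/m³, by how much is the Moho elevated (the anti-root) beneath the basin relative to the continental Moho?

6.51 km

Equating mass per unit area of the two columns: replacing crust with seawater at the top is compensated by replacing crust with mantle at the base: d (ρ_c − ρ_w) = a (ρ_m − ρ_c).
a = d (ρ_c − ρ_w)/(ρ_m − ρ_c) = 2.48 km × 1682/641 = 6.51 km.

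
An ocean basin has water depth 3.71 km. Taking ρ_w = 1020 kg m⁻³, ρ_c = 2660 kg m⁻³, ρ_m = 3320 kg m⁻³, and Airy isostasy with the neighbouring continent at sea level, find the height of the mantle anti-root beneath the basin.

9.22 km

By Archimedes' principle applied to the lithosphere: replacing crust with seawater at the top is compensated by replacing crust with mantle at the base: d (ρ_c − ρ_w) = a (ρ_m − ρ_c).
a = d (ρ_c − ρ_w)/(ρ_m − ρ_c) = 3.71 km × 1640/660 = 9.22 km.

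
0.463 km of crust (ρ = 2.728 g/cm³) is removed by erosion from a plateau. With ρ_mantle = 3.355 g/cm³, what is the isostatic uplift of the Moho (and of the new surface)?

0.376 km

Unloading: uplift u = e ρ_c/ρ_m = 0.463 km × 2.728/3.355 = 0.376 km.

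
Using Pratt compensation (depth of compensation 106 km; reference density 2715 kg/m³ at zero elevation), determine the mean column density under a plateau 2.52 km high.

Pratt balance: ρ_ref D = ρ (D + h).
ρ = ρ_ref D/(D + h) = 2715 × 106 km/(106 km + 2.52 km) = 2650 kg/m³.

2650 kg/m³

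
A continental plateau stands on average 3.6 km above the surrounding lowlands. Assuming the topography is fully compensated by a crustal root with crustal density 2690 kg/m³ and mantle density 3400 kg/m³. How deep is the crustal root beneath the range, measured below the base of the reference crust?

13.6 km

Balancing pressure at the compensation depth: the weight of the topography is balanced by the buoyancy of the root, ρ_c h = (ρ_m − ρ_c) r.
r = h · ρ_c / (ρ_m − ρ_c) = 3.6 km × 2690 / (3400 − 2690) = 13.6 km.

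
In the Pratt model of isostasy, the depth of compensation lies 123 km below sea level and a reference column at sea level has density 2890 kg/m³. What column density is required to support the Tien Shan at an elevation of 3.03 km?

Pratt balance: ρ_ref D = ρ (D + h).
ρ = ρ_ref D/(D + h) = 2890 × 123 km/(123 km + 3.03 km) = 2820 kg/m³.

2820 kg/m³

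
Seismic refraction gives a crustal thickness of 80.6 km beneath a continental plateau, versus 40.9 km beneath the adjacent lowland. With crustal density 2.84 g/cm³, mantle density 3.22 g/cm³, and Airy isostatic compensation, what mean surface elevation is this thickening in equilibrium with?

Excess crust Δ = 80.6 km − 40.9 km = 39.7 km, split between elevation h and root r with h + r = Δ.
Airy balance ρ_c h = (ρ_m − ρ_c) r gives r = h ρ_c/(ρ_m − ρ_c), so h (1 + ρ_c/(ρ_m − ρ_c)) = Δ, i.e. h = Δ (ρ_m − ρ_c)/ρ_m.
h = 39.7 km × 0.38/3.22 = 4.69 km.

4.69 km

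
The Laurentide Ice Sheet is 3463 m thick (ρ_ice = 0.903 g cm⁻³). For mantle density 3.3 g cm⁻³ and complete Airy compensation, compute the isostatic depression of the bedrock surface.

For local isostatic compensation: the ice load ρ_ice t is balanced by mantle displaced below, ρ_m s.
s = t ρ_ice / ρ_m = 3463 m × 0.903/3.3 = 948 m.

948 m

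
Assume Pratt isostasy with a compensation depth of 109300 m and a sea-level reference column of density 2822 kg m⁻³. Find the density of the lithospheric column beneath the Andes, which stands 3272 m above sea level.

2740 kg m⁻³

Pratt balance: ρ_ref D = ρ (D + h).
ρ = ρ_ref D/(D + h) = 2822 × 109300 m/(109300 m + 3272 m) = 2740 kg m⁻³.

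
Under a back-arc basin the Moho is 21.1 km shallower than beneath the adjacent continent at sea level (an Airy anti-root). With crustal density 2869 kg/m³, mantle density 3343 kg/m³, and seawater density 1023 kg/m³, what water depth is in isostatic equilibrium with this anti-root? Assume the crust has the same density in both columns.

Replacing a thickness d of crust by seawater at the top must be balanced by replacing crust with mantle at the base: d (ρ_c − ρ_w) = a (ρ_m − ρ_c).
d = a (ρ_m − ρ_c)/(ρ_c − ρ_w) = 21.1 km × 474/1846 = 5.42 km.

5.42 km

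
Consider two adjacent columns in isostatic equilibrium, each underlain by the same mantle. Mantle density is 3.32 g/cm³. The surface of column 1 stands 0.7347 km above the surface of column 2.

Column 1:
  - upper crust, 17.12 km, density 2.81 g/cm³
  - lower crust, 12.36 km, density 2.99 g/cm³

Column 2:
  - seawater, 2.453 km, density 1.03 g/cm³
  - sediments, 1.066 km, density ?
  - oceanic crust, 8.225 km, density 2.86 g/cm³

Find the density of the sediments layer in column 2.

Take the compensation level at the base of the deeper column (depth z_c below the surface of column 1) and equate Σ ρ_i t_i down to z_c; mantle fills any gap and the z_c terms cancel.
Column 1: 17.12×2.81 + 12.36×2.99 + (z_c − 29.48)×3.32
Column 2: 0.7347×0 + 2.453×1.03 + 1.066×ρ + 8.225×2.86 + (z_c − 0.7347 − 11.744)×3.32
The z_c×3.32 term appears on both sides and cancels. Collect the known terms of each column as K = Σ(ρt)_known − 3.32 × (depth of known layers): K_1 = 85.0636 − 3.32×29.48 = −12.81; K_2 = 26.05009 − 3.32×(0.7347 + 11.744) = −15.379194.
Balance: K_1 = K_2 + 1.066×ρ, so ρ = (K_1 − K_2)/1.066 = 2.56919/1.066 = 2.41 g/cm³.

2.41 g/cm³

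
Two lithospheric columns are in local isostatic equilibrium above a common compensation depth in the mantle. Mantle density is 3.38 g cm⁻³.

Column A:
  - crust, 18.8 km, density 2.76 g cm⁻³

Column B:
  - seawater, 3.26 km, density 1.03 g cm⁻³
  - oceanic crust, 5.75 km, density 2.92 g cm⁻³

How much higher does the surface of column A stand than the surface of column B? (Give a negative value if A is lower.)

0.399 km

For any compensation level in the mantle, the mantle terms cancel and isostasy reduces to e = (Σt_A − Σt_B) − (Σ(ρt)_A − Σ(ρt)_B) / ρ_m.
Σt_A = 18.8 km; Σt_B = 9.01 km; Σ(ρt)_A = 51.888; Σ(ρt)_B = 20.1478 (in km·g cm⁻³).
e = (18.8 − 9.01) − (51.888 − 20.1478) / 3.38 = 0.399 km.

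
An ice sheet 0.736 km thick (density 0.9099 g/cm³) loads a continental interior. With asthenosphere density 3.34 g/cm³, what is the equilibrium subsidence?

By Archimedes' principle applied to the lithosphere: the ice load ρ_ice t is balanced by mantle displaced below, ρ_m s.
s = t ρ_ice / ρ_m = 0.736 km × 0.9099/3.34 = 0.201 km.

0.201 km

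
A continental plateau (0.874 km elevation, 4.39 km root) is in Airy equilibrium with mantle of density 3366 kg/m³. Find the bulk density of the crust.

2810 kg/m³

ρ_c h = (ρ_m − ρ_c) r → ρ_c (h + r) = ρ_m r → ρ_c = ρ_m r / (h + r).
ρ_c = 3366 × 4.39 km / (0.874 km + 4.39 km) = 2810 kg/m³.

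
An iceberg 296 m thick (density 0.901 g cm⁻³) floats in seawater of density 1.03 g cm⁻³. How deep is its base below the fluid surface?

Draft d = t ρ_obj/ρ_fluid = 296 m × 0.901/1.03 = 259 m.

259 m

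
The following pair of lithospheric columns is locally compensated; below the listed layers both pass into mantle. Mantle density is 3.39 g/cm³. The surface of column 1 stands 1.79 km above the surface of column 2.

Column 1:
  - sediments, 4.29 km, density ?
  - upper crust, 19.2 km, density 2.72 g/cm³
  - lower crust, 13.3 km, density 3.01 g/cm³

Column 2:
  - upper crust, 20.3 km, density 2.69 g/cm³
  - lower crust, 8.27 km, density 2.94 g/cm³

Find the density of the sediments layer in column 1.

1.97 g/cm³

Take the compensation level at the base of the deeper column (depth z_c below the surface of column 1) and equate Σ ρ_i t_i down to z_c; mantle fills any gap and the z_c terms cancel.
Column 1: 4.29×ρ + 19.2×2.72 + 13.3×3.01 + (z_c − 36.79)×3.39
Column 2: 1.79×0 + 20.3×2.69 + 8.27×2.94 + (z_c − 1.79 − 28.57)×3.39
The z_c×3.39 term appears on both sides and cancels. Collect the known terms of each column as K = Σ(ρt)_known − 3.39 × (depth of known layers): K_1 = 92.257 − 3.39×36.79 = −32.4611; K_2 = 78.9208 − 3.39×(1.79 + 28.57) = −23.9996.
Balance: K_1 + 4.29×ρ = K_2, so ρ = (K_2 − K_1)/4.29 = 8.4615/4.29 = 1.97 g/cm³.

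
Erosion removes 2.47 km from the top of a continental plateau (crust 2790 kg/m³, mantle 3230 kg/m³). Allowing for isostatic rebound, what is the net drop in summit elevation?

0.336 km

Rebound u = e ρ_c/ρ_m = 2.47 km × 2790/3230 = 2.134 km.
Net surface drop = e − u = 2.47 km − 2.134 km = e (ρ_m − ρ_c)/ρ_m = 0.336 km.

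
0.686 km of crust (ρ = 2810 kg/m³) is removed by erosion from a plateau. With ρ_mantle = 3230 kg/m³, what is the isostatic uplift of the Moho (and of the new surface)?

0.597 km

Unloading: uplift u = e ρ_c/ρ_m = 0.686 km × 2810/3230 = 0.597 km.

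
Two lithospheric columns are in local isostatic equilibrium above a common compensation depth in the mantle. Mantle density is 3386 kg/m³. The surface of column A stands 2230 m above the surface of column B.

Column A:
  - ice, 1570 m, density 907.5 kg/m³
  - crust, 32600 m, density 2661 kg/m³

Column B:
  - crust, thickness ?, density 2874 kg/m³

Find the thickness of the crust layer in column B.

39000 m

Take the compensation level at the base of the deeper column (depth z_c below the surface of column A) and equate Σ ρ_i t_i down to z_c; mantle fills any gap and the z_c terms cancel.
Column A: 1570×907.5 + 32600×2661 + (z_c − 34170)×3386
Column B: 2230×0 + x×2874 + (z_c − 2230 − 0 − x)×3386
The z_c×3386 term appears on both sides and cancels. Collect the known terms of each column as K = Σ(ρt)_known − 3386 × (depth of known layers): K_A = 88173375 − 3386×34170 = −27526245; K_B = 0 − 3386×(2230 + 0) = −7550780.
Balance: K_A = K_B − x×(3386 − 2874), so x = (K_B − K_A)/(3386 − 2874) = 19975500/512 = 39000 m.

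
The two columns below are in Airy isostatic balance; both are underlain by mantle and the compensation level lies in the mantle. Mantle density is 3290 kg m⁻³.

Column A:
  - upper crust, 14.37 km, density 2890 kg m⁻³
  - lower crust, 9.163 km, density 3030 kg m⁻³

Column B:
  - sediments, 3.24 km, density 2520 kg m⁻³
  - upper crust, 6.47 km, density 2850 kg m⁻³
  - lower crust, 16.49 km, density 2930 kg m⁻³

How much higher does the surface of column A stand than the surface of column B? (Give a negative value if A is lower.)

−0.957 km

For any compensation level in the mantle, the mantle terms cancel and isostasy reduces to e = (Σt_A − Σt_B) − (Σ(ρt)_A − Σ(ρt)_B) / ρ_m.
Σt_A = 23.533 km; Σt_B = 26.2 km; Σ(ρt)_A = 69293.19; Σ(ρt)_B = 74920 (in km·kg m⁻³).
e = (23.533 − 26.2) − (69293.19 − 74920) / 3290 = −0.957 km.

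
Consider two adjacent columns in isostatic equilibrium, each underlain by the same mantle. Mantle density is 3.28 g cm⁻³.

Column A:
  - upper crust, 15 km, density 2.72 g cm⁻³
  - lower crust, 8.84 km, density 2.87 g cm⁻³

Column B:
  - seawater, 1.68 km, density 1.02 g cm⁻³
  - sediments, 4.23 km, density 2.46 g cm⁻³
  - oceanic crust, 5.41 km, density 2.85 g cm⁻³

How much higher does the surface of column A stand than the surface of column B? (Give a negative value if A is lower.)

0.742 km

For any compensation level in the mantle, the mantle terms cancel and isostasy reduces to e = (Σt_A − Σt_B) − (Σ(ρt)_A − Σ(ρt)_B) / ρ_m.
Σt_A = 23.84 km; Σt_B = 11.32 km; Σ(ρt)_A = 66.1708; Σ(ρt)_B = 27.5379 (in km·g cm⁻³).
e = (23.84 − 11.32) − (66.1708 − 27.5379) / 3.28 = 0.742 km.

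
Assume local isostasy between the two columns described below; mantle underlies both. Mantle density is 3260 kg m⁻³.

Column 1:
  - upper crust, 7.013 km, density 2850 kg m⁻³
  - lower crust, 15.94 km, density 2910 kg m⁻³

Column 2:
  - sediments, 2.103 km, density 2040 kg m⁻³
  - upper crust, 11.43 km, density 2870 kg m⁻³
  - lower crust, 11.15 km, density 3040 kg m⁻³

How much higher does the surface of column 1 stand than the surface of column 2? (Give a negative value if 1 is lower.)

−0.314 km

For any compensation level in the mantle, the mantle terms cancel and isostasy reduces to e = (Σt_1 − Σt_2) − (Σ(ρt)_1 − Σ(ρt)_2) / ρ_m.
Σt_1 = 22.953 km; Σt_2 = 24.683 km; Σ(ρt)_1 = 66372.45; Σ(ρt)_2 = 70990.22 (in km·kg m⁻³).
e = (22.953 − 24.683) − (66372.45 − 70990.22) / 3260 = −0.314 km.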